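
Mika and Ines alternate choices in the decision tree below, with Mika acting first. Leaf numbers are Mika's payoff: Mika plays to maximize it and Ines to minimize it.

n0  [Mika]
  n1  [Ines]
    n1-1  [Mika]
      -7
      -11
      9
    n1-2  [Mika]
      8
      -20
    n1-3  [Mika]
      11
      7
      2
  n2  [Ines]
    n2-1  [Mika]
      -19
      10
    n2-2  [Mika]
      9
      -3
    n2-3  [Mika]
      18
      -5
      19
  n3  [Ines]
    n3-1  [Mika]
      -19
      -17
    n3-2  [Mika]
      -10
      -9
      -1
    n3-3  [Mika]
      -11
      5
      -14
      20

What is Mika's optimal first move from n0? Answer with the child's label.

n1-1 (Mika): max(-7, -11, 9) = 9
n1-2 (Mika): max(8, -20) = 8
n1-3 (Mika): max(11, 7, 2) = 11
n1 (Ines): min(9, 8, 11) = 8
n2-1 (Mika): max(-19, 10) = 10
n2-2 (Mika): max(9, -3) = 9
n2-3 (Mika): max(18, -5, 19) = 19
n2 (Ines): min(10, 9, 19) = 9
n3-1 (Mika): max(-19, -17) = -17
n3-2 (Mika): max(-10, -9, -1) = -1
n3-3 (Mika): max(-11, 5, -14, 20) = 20
n3 (Ines): min(-17, -1, 20) = -17
n0 (Mika): max(8, 9, -17) = 9
Mika at n0 wants the highest of {n1=8, n2=9, n3=-17}, so chooses n2.

n2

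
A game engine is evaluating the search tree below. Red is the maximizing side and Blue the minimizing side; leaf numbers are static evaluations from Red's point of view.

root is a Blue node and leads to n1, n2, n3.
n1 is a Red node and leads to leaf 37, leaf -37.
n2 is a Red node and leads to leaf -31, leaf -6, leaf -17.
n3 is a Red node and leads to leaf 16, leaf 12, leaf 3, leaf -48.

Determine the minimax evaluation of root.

-6

n1 (Red): max(37, -37) = 37
n2 (Red): max(-31, -6, -17) = -6
n3 (Red): max(16, 12, 3, -48) = 16
root (Blue): min(37, -6, 16) = -6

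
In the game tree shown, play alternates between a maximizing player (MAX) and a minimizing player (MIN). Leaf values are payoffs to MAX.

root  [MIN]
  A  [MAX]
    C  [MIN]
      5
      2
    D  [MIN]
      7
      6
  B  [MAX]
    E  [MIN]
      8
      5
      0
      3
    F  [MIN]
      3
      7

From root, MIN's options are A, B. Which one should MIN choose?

C (MIN): min(5, 2) = 2
D (MIN): min(7, 6) = 6
A (MAX): max(2, 6) = 6
E (MIN): min(8, 5, 0, 3) = 0
F (MIN): min(3, 7) = 3
B (MAX): max(0, 3) = 3
root (MIN): min(6, 3) = 3
MIN at root wants the lowest of {A=6, B=3}, so chooses B.

B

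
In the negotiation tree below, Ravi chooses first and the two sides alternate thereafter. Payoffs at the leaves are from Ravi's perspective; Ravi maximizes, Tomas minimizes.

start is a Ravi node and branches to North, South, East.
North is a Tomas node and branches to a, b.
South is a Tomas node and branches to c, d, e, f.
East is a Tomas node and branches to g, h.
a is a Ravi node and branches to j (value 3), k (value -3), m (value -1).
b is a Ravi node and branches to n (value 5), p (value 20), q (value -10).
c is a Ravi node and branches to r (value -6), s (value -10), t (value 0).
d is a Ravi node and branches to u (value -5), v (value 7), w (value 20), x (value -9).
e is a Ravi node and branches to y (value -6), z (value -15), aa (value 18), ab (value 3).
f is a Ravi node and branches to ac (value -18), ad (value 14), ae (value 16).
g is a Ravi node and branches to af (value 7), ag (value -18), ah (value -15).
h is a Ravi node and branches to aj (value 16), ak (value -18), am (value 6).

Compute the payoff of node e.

e (Ravi): max(-6, -15, 18, 3) = 18

18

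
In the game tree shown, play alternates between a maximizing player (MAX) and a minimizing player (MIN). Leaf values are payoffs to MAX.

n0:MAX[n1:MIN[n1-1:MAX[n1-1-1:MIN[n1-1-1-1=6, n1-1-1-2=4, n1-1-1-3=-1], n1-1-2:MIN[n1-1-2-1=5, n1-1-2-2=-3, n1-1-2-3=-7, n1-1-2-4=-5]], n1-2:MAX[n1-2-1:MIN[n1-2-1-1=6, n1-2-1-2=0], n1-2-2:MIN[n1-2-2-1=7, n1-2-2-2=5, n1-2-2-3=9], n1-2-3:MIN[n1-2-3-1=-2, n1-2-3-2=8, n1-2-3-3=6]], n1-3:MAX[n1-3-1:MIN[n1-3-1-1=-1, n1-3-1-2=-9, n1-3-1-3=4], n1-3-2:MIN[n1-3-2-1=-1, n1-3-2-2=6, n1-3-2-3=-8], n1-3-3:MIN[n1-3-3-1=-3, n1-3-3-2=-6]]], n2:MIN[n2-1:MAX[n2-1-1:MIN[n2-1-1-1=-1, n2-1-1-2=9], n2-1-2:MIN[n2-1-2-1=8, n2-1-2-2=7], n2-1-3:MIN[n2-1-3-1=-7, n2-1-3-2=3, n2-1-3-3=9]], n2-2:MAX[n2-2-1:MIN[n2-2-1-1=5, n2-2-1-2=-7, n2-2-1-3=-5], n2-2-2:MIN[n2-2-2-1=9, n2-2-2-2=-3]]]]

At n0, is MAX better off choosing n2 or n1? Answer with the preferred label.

n2-1-1 (MIN): min(-1, 9) = -1
n2-1-2 (MIN): min(8, 7) = 7
n2-1-3 (MIN): min(-7, 3, 9) = -7
n2-1 (MAX): max(-1, 7, -7) = 7
n2-2-1 (MIN): min(5, -7, -5) = -7
n2-2-2 (MIN): min(9, -3) = -3
n2-2 (MAX): max(-7, -3) = -3
n2 (MIN): min(7, -3) = -3
n1-1-1 (MIN): min(6, 4, -1) = -1
n1-1-2 (MIN): min(5, -3, -7, -5) = -7
n1-1 (MAX): max(-1, -7) = -1
n1-2-1 (MIN): min(6, 0) = 0
n1-2-2 (MIN): min(7, 5, 9) = 5
n1-2-3 (MIN): min(-2, 8, 6) = -2
n1-2 (MAX): max(0, 5, -2) = 5
n1-3-1 (MIN): min(-1, -9, 4) = -9
n1-3-2 (MIN): min(-1, 6, -8) = -8
n1-3-3 (MIN): min(-3, -6) = -6
n1-3 (MAX): max(-9, -8, -6) = -6
n1 (MIN): min(-1, 5, -6) = -6
MAX prefers the higher value; n2=-3, n1=-6. n2 is better since -3 > -6.

n2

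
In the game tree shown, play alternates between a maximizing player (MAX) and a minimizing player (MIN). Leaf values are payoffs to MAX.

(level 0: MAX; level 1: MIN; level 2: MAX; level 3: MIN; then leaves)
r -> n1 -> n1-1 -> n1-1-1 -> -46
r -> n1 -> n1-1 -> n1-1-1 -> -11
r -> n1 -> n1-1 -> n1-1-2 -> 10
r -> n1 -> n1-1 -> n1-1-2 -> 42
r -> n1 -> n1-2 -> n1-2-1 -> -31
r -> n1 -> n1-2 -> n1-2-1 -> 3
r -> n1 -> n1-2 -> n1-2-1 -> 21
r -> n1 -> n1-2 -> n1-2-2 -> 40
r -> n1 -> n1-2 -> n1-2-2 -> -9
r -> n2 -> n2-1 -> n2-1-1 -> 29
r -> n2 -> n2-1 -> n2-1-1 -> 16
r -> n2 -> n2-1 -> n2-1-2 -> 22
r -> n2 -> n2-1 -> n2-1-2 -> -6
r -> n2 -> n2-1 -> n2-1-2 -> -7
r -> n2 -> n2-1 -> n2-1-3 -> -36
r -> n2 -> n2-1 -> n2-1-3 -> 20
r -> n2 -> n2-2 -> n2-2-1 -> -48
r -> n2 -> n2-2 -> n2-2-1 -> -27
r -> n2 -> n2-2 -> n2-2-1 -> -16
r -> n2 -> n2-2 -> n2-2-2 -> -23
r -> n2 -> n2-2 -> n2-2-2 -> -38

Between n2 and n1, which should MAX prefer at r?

n1

n2-1-1 (MIN): min(29, 16) = 16
n2-1-2 (MIN): min(22, -6, -7) = -7
n2-1-3 (MIN): min(-36, 20) = -36
n2-1 (MAX): max(16, -7, -36) = 16
n2-2-1 (MIN): min(-48, -27, -16) = -48
n2-2-2 (MIN): min(-23, -38) = -38
n2-2 (MAX): max(-48, -38) = -38
n2 (MIN): min(16, -38) = -38
n1-1-1 (MIN): min(-46, -11) = -46
n1-1-2 (MIN): min(10, 42) = 10
n1-1 (MAX): max(-46, 10) = 10
n1-2-1 (MIN): min(-31, 3, 21) = -31
n1-2-2 (MIN): min(40, -9) = -9
n1-2 (MAX): max(-31, -9) = -9
n1 (MIN): min(10, -9) = -9
MAX prefers the higher value; n2=-38, n1=-9. n1 is better since -9 > -38.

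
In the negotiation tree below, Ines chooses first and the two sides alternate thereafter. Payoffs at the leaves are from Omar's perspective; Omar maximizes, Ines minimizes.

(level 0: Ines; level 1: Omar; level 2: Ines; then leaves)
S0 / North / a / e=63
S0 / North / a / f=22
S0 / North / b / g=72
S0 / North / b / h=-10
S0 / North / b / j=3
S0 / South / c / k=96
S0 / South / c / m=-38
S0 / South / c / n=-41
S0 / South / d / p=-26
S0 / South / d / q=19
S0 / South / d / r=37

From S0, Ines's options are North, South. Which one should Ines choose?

a (Ines): min(63, 22) = 22
b (Ines): min(72, -10, 3) = -10
North (Omar): max(22, -10) = 22
c (Ines): min(96, -38, -41) = -41
d (Ines): min(-26, 19, 37) = -26
South (Omar): max(-41, -26) = -26
S0 (Ines): min(22, -26) = -26
Ines at S0 wants the lowest of {North=22, South=-26}, so chooses South.

South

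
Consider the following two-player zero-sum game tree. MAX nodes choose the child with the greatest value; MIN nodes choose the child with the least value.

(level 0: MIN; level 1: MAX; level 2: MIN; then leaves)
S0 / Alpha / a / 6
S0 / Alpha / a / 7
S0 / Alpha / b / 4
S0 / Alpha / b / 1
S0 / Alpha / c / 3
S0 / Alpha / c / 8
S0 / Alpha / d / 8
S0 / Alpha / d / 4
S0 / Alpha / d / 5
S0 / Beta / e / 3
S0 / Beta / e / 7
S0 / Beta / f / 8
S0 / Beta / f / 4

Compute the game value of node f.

4

f (MIN): min(8, 4) = 4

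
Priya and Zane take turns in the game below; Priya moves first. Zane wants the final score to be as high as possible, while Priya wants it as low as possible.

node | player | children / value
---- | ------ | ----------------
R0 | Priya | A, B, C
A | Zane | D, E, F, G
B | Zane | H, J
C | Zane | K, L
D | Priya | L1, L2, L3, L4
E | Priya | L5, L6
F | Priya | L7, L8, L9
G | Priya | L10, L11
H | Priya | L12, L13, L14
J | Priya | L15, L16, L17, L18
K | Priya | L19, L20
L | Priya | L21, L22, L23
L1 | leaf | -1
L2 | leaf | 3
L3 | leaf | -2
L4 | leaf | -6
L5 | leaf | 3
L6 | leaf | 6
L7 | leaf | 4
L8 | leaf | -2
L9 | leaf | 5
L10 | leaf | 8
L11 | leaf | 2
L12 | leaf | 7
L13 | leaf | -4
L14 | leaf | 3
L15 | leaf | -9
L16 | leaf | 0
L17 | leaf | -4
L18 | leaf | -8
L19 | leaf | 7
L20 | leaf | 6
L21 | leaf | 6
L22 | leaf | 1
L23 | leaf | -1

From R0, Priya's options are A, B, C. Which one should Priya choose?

D (Priya): min(-1, 3, -2, -6) = -6
E (Priya): min(3, 6) = 3
F (Priya): min(4, -2, 5) = -2
G (Priya): min(8, 2) = 2
A (Zane): max(-6, 3, -2, 2) = 3
H (Priya): min(7, -4, 3) = -4
J (Priya): min(-9, 0, -4, -8) = -9
B (Zane): max(-4, -9) = -4
K (Priya): min(7, 6) = 6
L (Priya): min(6, 1, -1) = -1
C (Zane): max(6, -1) = 6
R0 (Priya): min(3, -4, 6) = -4
Priya at R0 wants the lowest of {A=3, B=-4, C=6}, so chooses B.

B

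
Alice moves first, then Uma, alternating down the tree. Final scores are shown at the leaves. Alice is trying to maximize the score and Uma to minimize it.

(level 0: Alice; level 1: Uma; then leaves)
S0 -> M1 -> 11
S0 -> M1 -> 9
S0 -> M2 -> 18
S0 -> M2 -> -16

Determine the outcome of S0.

M1 (Uma): min(11, 9) = 9
M2 (Uma): min(18, -16) = -16
S0 (Alice): max(9, -16) = 9

9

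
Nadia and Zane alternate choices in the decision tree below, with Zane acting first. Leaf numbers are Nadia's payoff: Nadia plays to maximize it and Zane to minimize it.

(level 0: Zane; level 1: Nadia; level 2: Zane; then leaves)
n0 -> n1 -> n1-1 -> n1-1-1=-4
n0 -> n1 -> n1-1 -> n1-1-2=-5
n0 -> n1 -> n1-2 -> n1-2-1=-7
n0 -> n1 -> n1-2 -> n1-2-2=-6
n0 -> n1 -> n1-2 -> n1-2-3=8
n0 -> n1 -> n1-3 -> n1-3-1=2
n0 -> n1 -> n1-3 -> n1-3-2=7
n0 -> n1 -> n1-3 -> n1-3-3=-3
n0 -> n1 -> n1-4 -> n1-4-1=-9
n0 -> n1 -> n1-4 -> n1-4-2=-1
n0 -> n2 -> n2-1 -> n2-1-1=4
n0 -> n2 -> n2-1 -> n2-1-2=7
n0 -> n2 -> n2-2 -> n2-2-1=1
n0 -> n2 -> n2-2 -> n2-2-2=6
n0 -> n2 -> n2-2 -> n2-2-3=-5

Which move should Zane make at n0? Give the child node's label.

n1

n1-1 (Zane): min(-4, -5) = -5
n1-2 (Zane): min(-7, -6, 8) = -7
n1-3 (Zane): min(2, 7, -3) = -3
n1-4 (Zane): min(-9, -1) = -9
n1 (Nadia): max(-5, -7, -3, -9) = -3
n2-1 (Zane): min(4, 7) = 4
n2-2 (Zane): min(1, 6, -5) = -5
n2 (Nadia): max(4, -5) = 4
n0 (Zane): min(-3, 4) = -3
Zane at n0 wants the lowest of {n1=-3, n2=4}, so chooses n1.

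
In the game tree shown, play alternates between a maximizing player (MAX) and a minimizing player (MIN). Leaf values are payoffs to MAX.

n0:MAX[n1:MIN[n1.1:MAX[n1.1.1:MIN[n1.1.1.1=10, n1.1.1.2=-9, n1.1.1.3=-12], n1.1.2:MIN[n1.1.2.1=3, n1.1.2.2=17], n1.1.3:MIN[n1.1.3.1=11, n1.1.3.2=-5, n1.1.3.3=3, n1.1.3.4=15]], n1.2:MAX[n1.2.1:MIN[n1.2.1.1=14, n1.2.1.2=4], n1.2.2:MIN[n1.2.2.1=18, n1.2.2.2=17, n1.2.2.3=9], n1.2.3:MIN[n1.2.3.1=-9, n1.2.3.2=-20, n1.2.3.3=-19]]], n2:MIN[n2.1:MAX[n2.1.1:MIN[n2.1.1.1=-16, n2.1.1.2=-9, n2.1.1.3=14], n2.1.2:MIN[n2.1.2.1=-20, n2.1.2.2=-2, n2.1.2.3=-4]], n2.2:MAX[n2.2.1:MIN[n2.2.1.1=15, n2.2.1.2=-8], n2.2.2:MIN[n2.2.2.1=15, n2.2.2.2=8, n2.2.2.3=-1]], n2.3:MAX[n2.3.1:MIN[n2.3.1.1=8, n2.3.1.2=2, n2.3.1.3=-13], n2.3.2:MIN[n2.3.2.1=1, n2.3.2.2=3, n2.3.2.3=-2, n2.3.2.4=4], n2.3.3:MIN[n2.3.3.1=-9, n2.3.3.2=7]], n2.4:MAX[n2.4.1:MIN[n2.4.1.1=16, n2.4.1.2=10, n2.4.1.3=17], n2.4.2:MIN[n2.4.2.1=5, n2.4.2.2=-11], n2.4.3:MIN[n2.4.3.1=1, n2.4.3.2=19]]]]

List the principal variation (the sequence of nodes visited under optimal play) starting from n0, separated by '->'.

n1.1.1 (MIN): min(10, -9, -12) = -12
n1.1.2 (MIN): min(3, 17) = 3
n1.1.3 (MIN): min(11, -5, 3, 15) = -5
n1.1 (MAX): max(-12, 3, -5) = 3
n1.2.1 (MIN): min(14, 4) = 4
n1.2.2 (MIN): min(18, 17, 9) = 9
n1.2.3 (MIN): min(-9, -20, -19) = -20
n1.2 (MAX): max(4, 9, -20) = 9
n1 (MIN): min(3, 9) = 3
n2.1.1 (MIN): min(-16, -9, 14) = -16
n2.1.2 (MIN): min(-20, -2, -4) = -20
n2.1 (MAX): max(-16, -20) = -16
n2.2.1 (MIN): min(15, -8) = -8
n2.2.2 (MIN): min(15, 8, -1) = -1
n2.2 (MAX): max(-8, -1) = -1
n2.3.1 (MIN): min(8, 2, -13) = -13
n2.3.2 (MIN): min(1, 3, -2, 4) = -2
n2.3.3 (MIN): min(-9, 7) = -9
n2.3 (MAX): max(-13, -2, -9) = -2
n2.4.1 (MIN): min(16, 10, 17) = 10
n2.4.2 (MIN): min(5, -11) = -11
n2.4.3 (MIN): min(1, 19) = 1
n2.4 (MAX): max(10, -11, 1) = 10
n2 (MIN): min(-16, -1, -2, 10) = -16
n0 (MAX): max(3, -16) = 3
At n0, MAX picks n1 (highest: 3).
At n1, MIN picks n1.1 (lowest: 3).
At n1.1, MAX picks n1.1.2 (highest: 3).
At n1.1.2, MIN picks n1.1.2.1 (lowest: 3).
Terminal value 3.

n0 -> n1 -> n1.1 -> n1.1.2 -> n1.1.2.1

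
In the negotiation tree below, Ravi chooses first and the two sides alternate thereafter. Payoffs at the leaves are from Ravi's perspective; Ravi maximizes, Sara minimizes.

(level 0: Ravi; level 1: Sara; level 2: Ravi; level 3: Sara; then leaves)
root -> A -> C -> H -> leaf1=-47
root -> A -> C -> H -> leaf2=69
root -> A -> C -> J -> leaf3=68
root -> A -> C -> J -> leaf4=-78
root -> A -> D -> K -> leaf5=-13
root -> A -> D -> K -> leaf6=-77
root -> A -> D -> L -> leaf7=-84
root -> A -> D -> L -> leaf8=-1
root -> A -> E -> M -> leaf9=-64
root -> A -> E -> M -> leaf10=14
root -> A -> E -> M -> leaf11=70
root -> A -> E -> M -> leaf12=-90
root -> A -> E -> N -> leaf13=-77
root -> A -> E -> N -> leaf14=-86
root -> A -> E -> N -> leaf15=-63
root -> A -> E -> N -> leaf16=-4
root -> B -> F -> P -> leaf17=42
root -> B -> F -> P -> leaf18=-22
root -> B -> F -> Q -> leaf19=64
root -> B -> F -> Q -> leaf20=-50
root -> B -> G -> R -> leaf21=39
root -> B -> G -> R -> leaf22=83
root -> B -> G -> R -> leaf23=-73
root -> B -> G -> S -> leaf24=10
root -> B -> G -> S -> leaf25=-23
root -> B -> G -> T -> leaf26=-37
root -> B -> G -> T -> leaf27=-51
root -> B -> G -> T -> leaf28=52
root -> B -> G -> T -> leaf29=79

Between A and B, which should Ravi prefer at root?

H (Sara): min(-47, 69) = -47
J (Sara): min(68, -78) = -78
C (Ravi): max(-47, -78) = -47
K (Sara): min(-13, -77) = -77
L (Sara): min(-84, -1) = -84
D (Ravi): max(-77, -84) = -77
M (Sara): min(-64, 14, 70, -90) = -90
N (Sara): min(-77, -86, -63, -4) = -86
E (Ravi): max(-90, -86) = -86
A (Sara): min(-47, -77, -86) = -86
P (Sara): min(42, -22) = -22
Q (Sara): min(64, -50) = -50
F (Ravi): max(-22, -50) = -22
R (Sara): min(39, 83, -73) = -73
S (Sara): min(10, -23) = -23
T (Sara): min(-37, -51, 52, 79) = -51
G (Ravi): max(-73, -23, -51) = -23
B (Sara): min(-22, -23) = -23
Ravi prefers the higher value; A=-86, B=-23. B is better since -23 > -86.

B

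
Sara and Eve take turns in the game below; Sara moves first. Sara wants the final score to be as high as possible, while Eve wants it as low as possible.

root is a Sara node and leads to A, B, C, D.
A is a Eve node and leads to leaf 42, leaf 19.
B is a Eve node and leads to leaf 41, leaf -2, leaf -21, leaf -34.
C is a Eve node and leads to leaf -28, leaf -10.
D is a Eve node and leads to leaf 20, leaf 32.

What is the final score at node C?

C (Eve): min(-28, -10) = -28

-28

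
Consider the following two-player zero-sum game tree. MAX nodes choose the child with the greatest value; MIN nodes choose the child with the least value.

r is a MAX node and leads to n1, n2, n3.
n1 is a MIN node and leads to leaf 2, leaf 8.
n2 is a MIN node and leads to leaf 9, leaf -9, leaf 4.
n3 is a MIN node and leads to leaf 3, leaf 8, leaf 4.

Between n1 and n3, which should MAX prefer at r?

n1 (MIN): min(2, 8) = 2
n3 (MIN): min(3, 8, 4) = 3
MAX prefers the higher value; n1=2, n3=3. n3 is better since 3 > 2.

n3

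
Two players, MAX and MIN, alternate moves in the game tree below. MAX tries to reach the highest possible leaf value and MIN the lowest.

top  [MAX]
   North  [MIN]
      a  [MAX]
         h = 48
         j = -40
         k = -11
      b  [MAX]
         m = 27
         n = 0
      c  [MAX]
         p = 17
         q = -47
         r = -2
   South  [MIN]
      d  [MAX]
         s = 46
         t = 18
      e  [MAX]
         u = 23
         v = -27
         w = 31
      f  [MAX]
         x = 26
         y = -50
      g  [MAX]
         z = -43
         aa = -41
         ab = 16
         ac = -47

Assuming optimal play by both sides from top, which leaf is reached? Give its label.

a (MAX): max(48, -40, -11) = 48
b (MAX): max(27, 0) = 27
c (MAX): max(17, -47, -2) = 17
North (MIN): min(48, 27, 17) = 17
d (MAX): max(46, 18) = 46
e (MAX): max(23, -27, 31) = 31
f (MAX): max(26, -50) = 26
g (MAX): max(-43, -41, 16, -47) = 16
South (MIN): min(46, 31, 26, 16) = 16
top (MAX): max(17, 16) = 17
At top, MAX picks North (highest: 17).
At North, MIN picks c (lowest: 17).
At c, MAX picks p (highest: 17).
Terminal value 17.

p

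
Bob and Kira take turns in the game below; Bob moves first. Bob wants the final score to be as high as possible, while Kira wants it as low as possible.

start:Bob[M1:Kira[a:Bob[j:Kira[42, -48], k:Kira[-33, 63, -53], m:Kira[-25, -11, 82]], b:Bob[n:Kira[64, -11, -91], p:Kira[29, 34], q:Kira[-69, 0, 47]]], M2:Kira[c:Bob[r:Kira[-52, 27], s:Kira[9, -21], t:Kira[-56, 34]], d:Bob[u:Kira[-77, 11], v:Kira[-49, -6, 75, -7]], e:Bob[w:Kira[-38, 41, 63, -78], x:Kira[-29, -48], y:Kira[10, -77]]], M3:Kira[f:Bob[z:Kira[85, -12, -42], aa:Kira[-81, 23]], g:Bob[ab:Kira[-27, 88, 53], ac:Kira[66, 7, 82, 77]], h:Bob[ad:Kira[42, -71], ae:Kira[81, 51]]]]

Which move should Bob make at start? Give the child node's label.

j (Kira): min(42, -48) = -48
k (Kira): min(-33, 63, -53) = -53
m (Kira): min(-25, -11, 82) = -25
a (Bob): max(-48, -53, -25) = -25
n (Kira): min(64, -11, -91) = -91
p (Kira): min(29, 34) = 29
q (Kira): min(-69, 0, 47) = -69
b (Bob): max(-91, 29, -69) = 29
M1 (Kira): min(-25, 29) = -25
r (Kira): min(-52, 27) = -52
s (Kira): min(9, -21) = -21
t (Kira): min(-56, 34) = -56
c (Bob): max(-52, -21, -56) = -21
u (Kira): min(-77, 11) = -77
v (Kira): min(-49, -6, 75, -7) = -49
d (Bob): max(-77, -49) = -49
w (Kira): min(-38, 41, 63, -78) = -78
x (Kira): min(-29, -48) = -48
y (Kira): min(10, -77) = -77
e (Bob): max(-78, -48, -77) = -48
M2 (Kira): min(-21, -49, -48) = -49
z (Kira): min(85, -12, -42) = -42
aa (Kira): min(-81, 23) = -81
f (Bob): max(-42, -81) = -42
ab (Kira): min(-27, 88, 53) = -27
ac (Kira): min(66, 7, 82, 77) = 7
g (Bob): max(-27, 7) = 7
ad (Kira): min(42, -71) = -71
ae (Kira): min(81, 51) = 51
h (Bob): max(-71, 51) = 51
M3 (Kira): min(-42, 7, 51) = -42
start (Bob): max(-25, -49, -42) = -25
Bob at start wants the highest of {M1=-25, M2=-49, M3=-42}, so chooses M1.

M1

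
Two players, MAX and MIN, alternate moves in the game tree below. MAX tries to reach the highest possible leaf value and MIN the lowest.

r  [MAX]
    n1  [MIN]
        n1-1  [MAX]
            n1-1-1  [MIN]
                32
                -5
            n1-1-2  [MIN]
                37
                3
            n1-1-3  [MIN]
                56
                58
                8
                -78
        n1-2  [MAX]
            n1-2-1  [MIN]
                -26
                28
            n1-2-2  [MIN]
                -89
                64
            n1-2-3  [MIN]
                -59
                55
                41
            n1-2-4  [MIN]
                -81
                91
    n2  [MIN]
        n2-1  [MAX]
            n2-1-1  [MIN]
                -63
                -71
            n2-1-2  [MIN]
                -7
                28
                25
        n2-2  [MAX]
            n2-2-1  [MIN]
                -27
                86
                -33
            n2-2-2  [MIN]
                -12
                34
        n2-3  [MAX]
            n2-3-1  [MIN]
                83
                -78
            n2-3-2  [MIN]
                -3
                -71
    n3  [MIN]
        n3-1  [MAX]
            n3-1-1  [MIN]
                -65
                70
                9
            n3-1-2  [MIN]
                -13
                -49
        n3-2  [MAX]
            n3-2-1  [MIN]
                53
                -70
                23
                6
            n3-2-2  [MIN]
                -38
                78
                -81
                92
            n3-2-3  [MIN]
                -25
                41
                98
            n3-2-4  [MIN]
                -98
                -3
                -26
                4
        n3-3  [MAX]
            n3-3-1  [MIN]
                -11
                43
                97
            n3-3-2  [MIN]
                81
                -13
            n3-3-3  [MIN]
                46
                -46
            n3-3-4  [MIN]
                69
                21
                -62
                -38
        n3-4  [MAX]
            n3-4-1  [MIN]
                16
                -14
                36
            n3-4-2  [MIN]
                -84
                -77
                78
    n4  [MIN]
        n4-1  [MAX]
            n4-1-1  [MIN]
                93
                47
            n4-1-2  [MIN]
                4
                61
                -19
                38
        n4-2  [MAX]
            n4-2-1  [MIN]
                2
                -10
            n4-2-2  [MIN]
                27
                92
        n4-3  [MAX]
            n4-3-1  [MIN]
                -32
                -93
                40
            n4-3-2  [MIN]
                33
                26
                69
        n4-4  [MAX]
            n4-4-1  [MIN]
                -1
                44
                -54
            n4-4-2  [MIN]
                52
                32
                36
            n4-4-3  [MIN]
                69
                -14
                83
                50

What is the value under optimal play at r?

26

n1-1-1 (MIN): min(32, -5) = -5
n1-1-2 (MIN): min(37, 3) = 3
n1-1-3 (MIN): min(56, 58, 8, -78) = -78
n1-1 (MAX): max(-5, 3, -78) = 3
n1-2-1 (MIN): min(-26, 28) = -26
n1-2-2 (MIN): min(-89, 64) = -89
n1-2-3 (MIN): min(-59, 55, 41) = -59
n1-2-4 (MIN): min(-81, 91) = -81
n1-2 (MAX): max(-26, -89, -59, -81) = -26
n1 (MIN): min(3, -26) = -26
n2-1-1 (MIN): min(-63, -71) = -71
n2-1-2 (MIN): min(-7, 28, 25) = -7
n2-1 (MAX): max(-71, -7) = -7
n2-2-1 (MIN): min(-27, 86, -33) = -33
n2-2-2 (MIN): min(-12, 34) = -12
n2-2 (MAX): max(-33, -12) = -12
n2-3-1 (MIN): min(83, -78) = -78
n2-3-2 (MIN): min(-3, -71) = -71
n2-3 (MAX): max(-78, -71) = -71
n2 (MIN): min(-7, -12, -71) = -71
n3-1-1 (MIN): min(-65, 70, 9) = -65
n3-1-2 (MIN): min(-13, -49) = -49
n3-1 (MAX): max(-65, -49) = -49
n3-2-1 (MIN): min(53, -70, 23, 6) = -70
n3-2-2 (MIN): min(-38, 78, -81, 92) = -81
n3-2-3 (MIN): min(-25, 41, 98) = -25
n3-2-4 (MIN): min(-98, -3, -26, 4) = -98
n3-2 (MAX): max(-70, -81, -25, -98) = -25
n3-3-1 (MIN): min(-11, 43, 97) = -11
n3-3-2 (MIN): min(81, -13) = -13
n3-3-3 (MIN): min(46, -46) = -46
n3-3-4 (MIN): min(69, 21, -62, -38) = -62
n3-3 (MAX): max(-11, -13, -46, -62) = -11
n3-4-1 (MIN): min(16, -14, 36) = -14
n3-4-2 (MIN): min(-84, -77, 78) = -84
n3-4 (MAX): max(-14, -84) = -14
n3 (MIN): min(-49, -25, -11, -14) = -49
n4-1-1 (MIN): min(93, 47) = 47
n4-1-2 (MIN): min(4, 61, -19, 38) = -19
n4-1 (MAX): max(47, -19) = 47
n4-2-1 (MIN): min(2, -10) = -10
n4-2-2 (MIN): min(27, 92) = 27
n4-2 (MAX): max(-10, 27) = 27
n4-3-1 (MIN): min(-32, -93, 40) = -93
n4-3-2 (MIN): min(33, 26, 69) = 26
n4-3 (MAX): max(-93, 26) = 26
n4-4-1 (MIN): min(-1, 44, -54) = -54
n4-4-2 (MIN): min(52, 32, 36) = 32
n4-4-3 (MIN): min(69, -14, 83, 50) = -14
n4-4 (MAX): max(-54, 32, -14) = 32
n4 (MIN): min(47, 27, 26, 32) = 26
r (MAX): max(-26, -71, -49, 26) = 26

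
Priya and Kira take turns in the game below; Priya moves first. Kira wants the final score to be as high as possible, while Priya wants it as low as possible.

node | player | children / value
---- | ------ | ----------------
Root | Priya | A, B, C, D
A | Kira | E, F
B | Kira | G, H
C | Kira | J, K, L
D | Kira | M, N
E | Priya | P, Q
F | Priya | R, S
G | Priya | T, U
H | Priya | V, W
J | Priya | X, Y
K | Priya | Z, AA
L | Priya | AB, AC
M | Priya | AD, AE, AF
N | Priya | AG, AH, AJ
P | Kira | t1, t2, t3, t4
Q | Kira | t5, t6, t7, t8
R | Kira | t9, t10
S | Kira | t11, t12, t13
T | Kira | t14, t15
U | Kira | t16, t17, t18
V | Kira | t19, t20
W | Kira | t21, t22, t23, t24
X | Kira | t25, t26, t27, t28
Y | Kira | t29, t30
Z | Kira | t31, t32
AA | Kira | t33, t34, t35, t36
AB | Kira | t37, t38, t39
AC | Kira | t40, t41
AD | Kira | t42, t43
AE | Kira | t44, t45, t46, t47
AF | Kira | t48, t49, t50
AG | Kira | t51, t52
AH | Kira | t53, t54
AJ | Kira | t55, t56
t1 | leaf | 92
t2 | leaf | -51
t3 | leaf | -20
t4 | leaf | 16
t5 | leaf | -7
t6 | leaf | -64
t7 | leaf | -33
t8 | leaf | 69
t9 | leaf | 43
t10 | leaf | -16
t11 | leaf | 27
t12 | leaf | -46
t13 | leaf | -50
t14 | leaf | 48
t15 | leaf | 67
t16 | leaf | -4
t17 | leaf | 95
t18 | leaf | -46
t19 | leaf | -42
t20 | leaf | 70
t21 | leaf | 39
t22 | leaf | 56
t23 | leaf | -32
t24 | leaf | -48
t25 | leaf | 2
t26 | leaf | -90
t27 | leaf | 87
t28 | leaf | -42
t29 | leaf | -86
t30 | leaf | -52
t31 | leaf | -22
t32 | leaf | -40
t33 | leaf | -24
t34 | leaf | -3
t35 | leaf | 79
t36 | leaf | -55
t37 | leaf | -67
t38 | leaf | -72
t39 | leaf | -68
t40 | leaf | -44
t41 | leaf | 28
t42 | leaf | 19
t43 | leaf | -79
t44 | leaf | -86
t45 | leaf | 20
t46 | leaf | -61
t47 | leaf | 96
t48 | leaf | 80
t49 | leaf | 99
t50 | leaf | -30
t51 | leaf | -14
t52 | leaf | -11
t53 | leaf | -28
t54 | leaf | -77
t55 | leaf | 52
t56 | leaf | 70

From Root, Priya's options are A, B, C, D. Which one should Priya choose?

C

P (Kira): max(92, -51, -20, 16) = 92
Q (Kira): max(-7, -64, -33, 69) = 69
E (Priya): min(92, 69) = 69
R (Kira): max(43, -16) = 43
S (Kira): max(27, -46, -50) = 27
F (Priya): min(43, 27) = 27
A (Kira): max(69, 27) = 69
T (Kira): max(48, 67) = 67
U (Kira): max(-4, 95, -46) = 95
G (Priya): min(67, 95) = 67
V (Kira): max(-42, 70) = 70
W (Kira): max(39, 56, -32, -48) = 56
H (Priya): min(70, 56) = 56
B (Kira): max(67, 56) = 67
X (Kira): max(2, -90, 87, -42) = 87
Y (Kira): max(-86, -52) = -52
J (Priya): min(87, -52) = -52
Z (Kira): max(-22, -40) = -22
AA (Kira): max(-24, -3, 79, -55) = 79
K (Priya): min(-22, 79) = -22
AB (Kira): max(-67, -72, -68) = -67
AC (Kira): max(-44, 28) = 28
L (Priya): min(-67, 28) = -67
C (Kira): max(-52, -22, -67) = -22
AD (Kira): max(19, -79) = 19
AE (Kira): max(-86, 20, -61, 96) = 96
AF (Kira): max(80, 99, -30) = 99
M (Priya): min(19, 96, 99) = 19
AG (Kira): max(-14, -11) = -11
AH (Kira): max(-28, -77) = -28
AJ (Kira): max(52, 70) = 70
N (Priya): min(-11, -28, 70) = -28
D (Kira): max(19, -28) = 19
Root (Priya): min(69, 67, -22, 19) = -22
Priya at Root wants the lowest of {A=69, B=67, C=-22, D=19}, so chooses C.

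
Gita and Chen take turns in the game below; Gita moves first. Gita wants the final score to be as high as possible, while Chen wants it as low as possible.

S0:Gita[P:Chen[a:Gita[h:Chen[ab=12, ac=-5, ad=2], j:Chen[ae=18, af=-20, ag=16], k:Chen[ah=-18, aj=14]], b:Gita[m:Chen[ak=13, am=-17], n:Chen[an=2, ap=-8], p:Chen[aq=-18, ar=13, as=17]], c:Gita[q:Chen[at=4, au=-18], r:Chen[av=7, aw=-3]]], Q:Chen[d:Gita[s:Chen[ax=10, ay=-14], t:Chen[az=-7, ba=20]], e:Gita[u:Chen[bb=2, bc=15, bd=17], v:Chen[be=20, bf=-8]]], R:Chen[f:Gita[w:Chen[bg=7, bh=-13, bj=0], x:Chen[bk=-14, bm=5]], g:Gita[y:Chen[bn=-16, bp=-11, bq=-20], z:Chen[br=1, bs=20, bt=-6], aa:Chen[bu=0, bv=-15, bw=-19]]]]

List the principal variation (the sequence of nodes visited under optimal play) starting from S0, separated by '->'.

h (Chen): min(12, -5, 2) = -5
j (Chen): min(18, -20, 16) = -20
k (Chen): min(-18, 14) = -18
a (Gita): max(-5, -20, -18) = -5
m (Chen): min(13, -17) = -17
n (Chen): min(2, -8) = -8
p (Chen): min(-18, 13, 17) = -18
b (Gita): max(-17, -8, -18) = -8
q (Chen): min(4, -18) = -18
r (Chen): min(7, -3) = -3
c (Gita): max(-18, -3) = -3
P (Chen): min(-5, -8, -3) = -8
s (Chen): min(10, -14) = -14
t (Chen): min(-7, 20) = -7
d (Gita): max(-14, -7) = -7
u (Chen): min(2, 15, 17) = 2
v (Chen): min(20, -8) = -8
e (Gita): max(2, -8) = 2
Q (Chen): min(-7, 2) = -7
w (Chen): min(7, -13, 0) = -13
x (Chen): min(-14, 5) = -14
f (Gita): max(-13, -14) = -13
y (Chen): min(-16, -11, -20) = -20
z (Chen): min(1, 20, -6) = -6
aa (Chen): min(0, -15, -19) = -19
g (Gita): max(-20, -6, -19) = -6
R (Chen): min(-13, -6) = -13
S0 (Gita): max(-8, -7, -13) = -7
At S0, Gita picks Q (highest: -7).
At Q, Chen picks d (lowest: -7).
At d, Gita picks t (highest: -7).
At t, Chen picks az (lowest: -7).
Terminal value -7.

S0 -> Q -> d -> t -> az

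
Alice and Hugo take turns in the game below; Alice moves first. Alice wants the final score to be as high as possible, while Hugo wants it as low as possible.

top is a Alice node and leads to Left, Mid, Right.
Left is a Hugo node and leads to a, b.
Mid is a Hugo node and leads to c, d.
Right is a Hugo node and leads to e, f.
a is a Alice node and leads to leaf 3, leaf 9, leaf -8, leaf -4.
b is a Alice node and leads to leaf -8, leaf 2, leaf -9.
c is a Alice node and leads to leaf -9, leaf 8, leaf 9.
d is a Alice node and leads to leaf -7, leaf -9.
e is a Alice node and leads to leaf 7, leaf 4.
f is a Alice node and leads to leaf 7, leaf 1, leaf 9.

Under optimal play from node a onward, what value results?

9

a (Alice): max(3, 9, -8, -4) = 9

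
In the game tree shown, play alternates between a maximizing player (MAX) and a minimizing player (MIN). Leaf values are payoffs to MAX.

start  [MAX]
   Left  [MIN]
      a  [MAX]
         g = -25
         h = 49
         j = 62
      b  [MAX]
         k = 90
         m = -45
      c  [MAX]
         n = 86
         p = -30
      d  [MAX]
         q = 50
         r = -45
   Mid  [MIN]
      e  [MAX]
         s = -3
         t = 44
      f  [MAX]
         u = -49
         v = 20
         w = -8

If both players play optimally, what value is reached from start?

50

a (MAX): max(-25, 49, 62) = 62
b (MAX): max(90, -45) = 90
c (MAX): max(86, -30) = 86
d (MAX): max(50, -45) = 50
Left (MIN): min(62, 90, 86, 50) = 50
e (MAX): max(-3, 44) = 44
f (MAX): max(-49, 20, -8) = 20
Mid (MIN): min(44, 20) = 20
start (MAX): max(50, 20) = 50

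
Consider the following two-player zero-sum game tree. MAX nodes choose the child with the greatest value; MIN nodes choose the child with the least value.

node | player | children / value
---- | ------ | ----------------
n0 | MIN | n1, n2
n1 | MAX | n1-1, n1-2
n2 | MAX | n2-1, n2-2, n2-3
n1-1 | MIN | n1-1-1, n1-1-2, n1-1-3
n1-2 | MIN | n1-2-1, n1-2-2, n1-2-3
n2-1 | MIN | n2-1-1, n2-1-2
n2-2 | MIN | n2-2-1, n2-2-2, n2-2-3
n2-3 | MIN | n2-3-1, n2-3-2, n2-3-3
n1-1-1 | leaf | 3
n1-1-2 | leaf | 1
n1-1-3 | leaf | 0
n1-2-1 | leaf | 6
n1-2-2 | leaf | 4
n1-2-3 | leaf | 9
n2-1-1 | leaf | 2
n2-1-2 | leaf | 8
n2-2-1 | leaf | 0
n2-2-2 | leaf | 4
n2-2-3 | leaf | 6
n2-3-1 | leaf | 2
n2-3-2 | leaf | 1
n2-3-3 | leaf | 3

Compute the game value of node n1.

4

n1-1 (MIN): min(3, 1, 0) = 0
n1-2 (MIN): min(6, 4, 9) = 4
n1 (MAX): max(0, 4) = 4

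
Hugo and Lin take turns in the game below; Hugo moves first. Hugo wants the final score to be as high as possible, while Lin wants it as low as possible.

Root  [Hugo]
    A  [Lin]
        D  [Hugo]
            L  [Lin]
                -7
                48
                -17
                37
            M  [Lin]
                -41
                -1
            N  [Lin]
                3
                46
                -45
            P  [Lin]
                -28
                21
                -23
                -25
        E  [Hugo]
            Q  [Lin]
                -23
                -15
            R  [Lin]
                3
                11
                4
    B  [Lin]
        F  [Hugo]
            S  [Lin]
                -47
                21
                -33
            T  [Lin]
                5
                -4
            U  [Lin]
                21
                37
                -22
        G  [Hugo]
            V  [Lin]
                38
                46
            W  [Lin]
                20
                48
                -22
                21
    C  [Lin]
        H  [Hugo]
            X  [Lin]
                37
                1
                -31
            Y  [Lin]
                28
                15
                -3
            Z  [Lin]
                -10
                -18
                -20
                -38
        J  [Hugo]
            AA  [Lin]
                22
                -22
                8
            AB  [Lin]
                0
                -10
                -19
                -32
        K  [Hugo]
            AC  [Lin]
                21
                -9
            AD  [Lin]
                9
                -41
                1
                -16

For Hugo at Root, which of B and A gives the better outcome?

S (Lin): min(-47, 21, -33) = -47
T (Lin): min(5, -4) = -4
U (Lin): min(21, 37, -22) = -22
F (Hugo): max(-47, -4, -22) = -4
V (Lin): min(38, 46) = 38
W (Lin): min(20, 48, -22, 21) = -22
G (Hugo): max(38, -22) = 38
B (Lin): min(-4, 38) = -4
L (Lin): min(-7, 48, -17, 37) = -17
M (Lin): min(-41, -1) = -41
N (Lin): min(3, 46, -45) = -45
P (Lin): min(-28, 21, -23, -25) = -28
D (Hugo): max(-17, -41, -45, -28) = -17
Q (Lin): min(-23, -15) = -23
R (Lin): min(3, 11, 4) = 3
E (Hugo): max(-23, 3) = 3
A (Lin): min(-17, 3) = -17
Hugo prefers the higher value; B=-4, A=-17. B is better since -4 > -17.

B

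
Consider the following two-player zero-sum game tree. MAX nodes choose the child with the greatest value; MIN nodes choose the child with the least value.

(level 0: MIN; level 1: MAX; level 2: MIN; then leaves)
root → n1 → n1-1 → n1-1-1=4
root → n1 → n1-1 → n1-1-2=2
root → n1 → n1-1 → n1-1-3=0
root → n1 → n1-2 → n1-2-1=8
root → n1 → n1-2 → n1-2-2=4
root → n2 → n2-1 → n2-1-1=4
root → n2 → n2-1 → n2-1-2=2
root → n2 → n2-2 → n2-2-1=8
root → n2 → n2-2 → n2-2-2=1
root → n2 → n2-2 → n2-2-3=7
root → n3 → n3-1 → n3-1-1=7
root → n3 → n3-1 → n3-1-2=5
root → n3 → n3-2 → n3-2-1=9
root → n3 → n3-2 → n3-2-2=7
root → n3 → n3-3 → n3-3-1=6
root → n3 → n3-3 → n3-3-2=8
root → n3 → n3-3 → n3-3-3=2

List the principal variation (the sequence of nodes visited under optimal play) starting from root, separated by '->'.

root -> n2 -> n2-1 -> n2-1-2

n1-1 (MIN): min(4, 2, 0) = 0
n1-2 (MIN): min(8, 4) = 4
n1 (MAX): max(0, 4) = 4
n2-1 (MIN): min(4, 2) = 2
n2-2 (MIN): min(8, 1, 7) = 1
n2 (MAX): max(2, 1) = 2
n3-1 (MIN): min(7, 5) = 5
n3-2 (MIN): min(9, 7) = 7
n3-3 (MIN): min(6, 8, 2) = 2
n3 (MAX): max(5, 7, 2) = 7
root (MIN): min(4, 2, 7) = 2
At root, MIN picks n2 (lowest: 2).
At n2, MAX picks n2-1 (highest: 2).
At n2-1, MIN picks n2-1-2 (lowest: 2).
Terminal value 2.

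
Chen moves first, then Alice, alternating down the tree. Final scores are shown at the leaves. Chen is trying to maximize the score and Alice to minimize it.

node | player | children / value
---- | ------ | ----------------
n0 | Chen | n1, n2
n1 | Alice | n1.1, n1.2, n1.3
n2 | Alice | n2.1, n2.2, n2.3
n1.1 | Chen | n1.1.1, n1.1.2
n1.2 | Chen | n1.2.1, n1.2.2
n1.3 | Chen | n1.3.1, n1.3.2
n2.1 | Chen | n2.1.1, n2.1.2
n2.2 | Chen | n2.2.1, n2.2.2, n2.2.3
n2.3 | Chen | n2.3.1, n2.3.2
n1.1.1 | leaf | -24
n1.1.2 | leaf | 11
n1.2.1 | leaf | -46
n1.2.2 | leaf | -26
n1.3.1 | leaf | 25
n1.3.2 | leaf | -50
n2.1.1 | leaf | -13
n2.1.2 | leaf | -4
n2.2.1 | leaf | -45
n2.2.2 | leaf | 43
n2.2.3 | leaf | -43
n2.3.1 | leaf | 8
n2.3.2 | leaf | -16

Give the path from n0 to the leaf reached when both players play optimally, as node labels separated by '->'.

n0 -> n2 -> n2.1 -> n2.1.2

n1.1 (Chen): max(-24, 11) = 11
n1.2 (Chen): max(-46, -26) = -26
n1.3 (Chen): max(25, -50) = 25
n1 (Alice): min(11, -26, 25) = -26
n2.1 (Chen): max(-13, -4) = -4
n2.2 (Chen): max(-45, 43, -43) = 43
n2.3 (Chen): max(8, -16) = 8
n2 (Alice): min(-4, 43, 8) = -4
n0 (Chen): max(-26, -4) = -4
At n0, Chen picks n2 (highest: -4).
At n2, Alice picks n2.1 (lowest: -4).
At n2.1, Chen picks n2.1.2 (highest: -4).
Terminal value -4.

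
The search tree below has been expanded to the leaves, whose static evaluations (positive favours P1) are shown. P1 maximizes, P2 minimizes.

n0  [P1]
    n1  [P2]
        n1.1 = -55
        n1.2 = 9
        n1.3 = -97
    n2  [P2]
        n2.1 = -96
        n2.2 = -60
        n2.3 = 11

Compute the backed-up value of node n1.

n1 (P2): min(-55, 9, -97) = -97

-97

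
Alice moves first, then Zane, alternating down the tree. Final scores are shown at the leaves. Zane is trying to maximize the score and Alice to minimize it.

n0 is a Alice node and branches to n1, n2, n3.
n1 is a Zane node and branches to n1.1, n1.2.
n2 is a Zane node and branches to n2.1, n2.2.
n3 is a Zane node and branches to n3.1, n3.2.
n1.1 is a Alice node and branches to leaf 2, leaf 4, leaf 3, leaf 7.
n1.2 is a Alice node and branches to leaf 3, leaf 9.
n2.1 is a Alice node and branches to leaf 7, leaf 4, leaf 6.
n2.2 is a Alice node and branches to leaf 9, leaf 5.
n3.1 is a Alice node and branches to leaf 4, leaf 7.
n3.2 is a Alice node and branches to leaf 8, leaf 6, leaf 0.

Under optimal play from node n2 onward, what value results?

n2.1 (Alice): min(7, 4, 6) = 4
n2.2 (Alice): min(9, 5) = 5
n2 (Zane): max(4, 5) = 5

5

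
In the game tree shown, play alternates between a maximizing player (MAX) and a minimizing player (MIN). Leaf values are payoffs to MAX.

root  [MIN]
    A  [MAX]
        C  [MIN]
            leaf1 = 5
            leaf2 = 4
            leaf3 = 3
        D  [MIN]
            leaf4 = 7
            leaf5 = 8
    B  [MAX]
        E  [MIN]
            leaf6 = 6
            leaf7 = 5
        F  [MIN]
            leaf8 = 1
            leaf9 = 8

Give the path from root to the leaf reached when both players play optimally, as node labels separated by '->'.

C (MIN): min(5, 4, 3) = 3
D (MIN): min(7, 8) = 7
A (MAX): max(3, 7) = 7
E (MIN): min(6, 5) = 5
F (MIN): min(1, 8) = 1
B (MAX): max(5, 1) = 5
root (MIN): min(7, 5) = 5
At root, MIN picks B (lowest: 5).
At B, MAX picks E (highest: 5).
At E, MIN picks leaf7 (lowest: 5).
Terminal value 5.

root -> B -> E -> leaf7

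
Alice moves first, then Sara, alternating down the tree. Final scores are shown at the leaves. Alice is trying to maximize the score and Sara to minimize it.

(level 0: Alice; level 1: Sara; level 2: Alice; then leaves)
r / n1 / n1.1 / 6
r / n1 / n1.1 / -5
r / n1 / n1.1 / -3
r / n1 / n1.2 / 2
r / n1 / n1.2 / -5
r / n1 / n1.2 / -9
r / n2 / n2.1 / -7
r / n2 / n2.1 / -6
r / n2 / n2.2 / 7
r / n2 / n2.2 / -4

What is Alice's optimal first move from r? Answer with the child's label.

n1

n1.1 (Alice): max(6, -5, -3) = 6
n1.2 (Alice): max(2, -5, -9) = 2
n1 (Sara): min(6, 2) = 2
n2.1 (Alice): max(-7, -6) = -6
n2.2 (Alice): max(7, -4) = 7
n2 (Sara): min(-6, 7) = -6
r (Alice): max(2, -6) = 2
Alice at r wants the highest of {n1=2, n2=-6}, so chooses n1.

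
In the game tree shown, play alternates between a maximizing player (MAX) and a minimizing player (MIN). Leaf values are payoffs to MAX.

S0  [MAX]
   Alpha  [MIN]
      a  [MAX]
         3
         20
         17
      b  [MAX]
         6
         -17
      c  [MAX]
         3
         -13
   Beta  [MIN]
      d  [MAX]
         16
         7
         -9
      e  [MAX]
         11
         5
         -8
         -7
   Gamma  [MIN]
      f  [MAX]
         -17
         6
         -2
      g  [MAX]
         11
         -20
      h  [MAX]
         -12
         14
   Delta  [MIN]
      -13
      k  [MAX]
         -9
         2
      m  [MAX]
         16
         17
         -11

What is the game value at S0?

a (MAX): max(3, 20, 17) = 20
b (MAX): max(6, -17) = 6
c (MAX): max(3, -13) = 3
Alpha (MIN): min(20, 6, 3) = 3
d (MAX): max(16, 7, -9) = 16
e (MAX): max(11, 5, -8, -7) = 11
Beta (MIN): min(16, 11) = 11
f (MAX): max(-17, 6, -2) = 6
g (MAX): max(11, -20) = 11
h (MAX): max(-12, 14) = 14
Gamma (MIN): min(6, 11, 14) = 6
k (MAX): max(-9, 2) = 2
m (MAX): max(16, 17, -11) = 17
Delta (MIN): min(-13, 2, 17) = -13
S0 (MAX): max(3, 11, 6, -13) = 11

11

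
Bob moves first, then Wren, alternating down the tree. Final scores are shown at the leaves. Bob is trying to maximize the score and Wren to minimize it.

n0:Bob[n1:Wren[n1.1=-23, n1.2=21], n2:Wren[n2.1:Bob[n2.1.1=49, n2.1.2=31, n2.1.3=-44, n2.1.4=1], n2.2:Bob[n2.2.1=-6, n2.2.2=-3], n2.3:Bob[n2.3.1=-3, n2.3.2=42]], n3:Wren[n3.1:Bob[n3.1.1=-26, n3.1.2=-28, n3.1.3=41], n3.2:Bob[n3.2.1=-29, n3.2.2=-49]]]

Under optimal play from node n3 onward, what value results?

-29

n3.1 (Bob): max(-26, -28, 41) = 41
n3.2 (Bob): max(-29, -49) = -29
n3 (Wren): min(41, -29) = -29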